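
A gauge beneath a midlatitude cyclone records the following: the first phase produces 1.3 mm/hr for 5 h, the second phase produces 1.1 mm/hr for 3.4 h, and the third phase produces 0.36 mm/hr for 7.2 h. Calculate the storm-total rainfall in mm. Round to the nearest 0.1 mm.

total ≈ 12.8 mm

Total = Σ Rᵢ Δtᵢ = 1.3 × 5 + 1.1 × 3.4 + 0.36 × 7.2
      = 6.5 + 3.74 + 2.592 = 12.8 mm.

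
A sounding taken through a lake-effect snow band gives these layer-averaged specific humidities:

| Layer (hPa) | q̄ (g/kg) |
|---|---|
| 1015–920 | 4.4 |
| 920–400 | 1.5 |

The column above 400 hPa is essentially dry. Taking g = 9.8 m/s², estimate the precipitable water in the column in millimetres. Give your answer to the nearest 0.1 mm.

Precipitable water is the column-integrated vapour mass per unit area: PW = (1/g) Σ q̄ Δp, with q in kg/kg and Δp in Pa (1 kg/m² of water = 1 mm).
Layer 1015–920 hPa: Δp = 95 hPa = 9500 Pa, q̄ = 0.0044 kg/kg → 0.0044 × 9500 / 9.8 = 4.27 mm
Layer 920–400 hPa: Δp = 520 hPa = 52000 Pa, q̄ = 0.0015 kg/kg → 0.0015 × 52000 / 9.8 = 7.96 mm
PW = 4.27 + 7.96 = 12.23 ≈ 12.2 mm.

PW ≈ 12.2 mm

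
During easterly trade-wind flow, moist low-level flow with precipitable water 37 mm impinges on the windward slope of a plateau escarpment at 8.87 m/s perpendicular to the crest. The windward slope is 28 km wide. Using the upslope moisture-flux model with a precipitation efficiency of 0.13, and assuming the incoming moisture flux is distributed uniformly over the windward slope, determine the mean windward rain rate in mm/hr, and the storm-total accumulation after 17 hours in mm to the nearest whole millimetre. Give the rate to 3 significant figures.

R ≈ 5.49 mm/hr; total ≈ 93 mm

Incoming column moisture flux per unit ridge length: F = V × PW = 8.87 × 37 = 328.19 mm·m/s.
Spread over the 28 km slope with efficiency ε = 0.13: R = ε·F/W = 0.13 × 328.19 / 28000 m = 1.524e-03 mm/s.
R = 1.524e-03 × 3600 = 5.49 mm/hr.
Over 17 h: total = 5.49 × 17 = 93.33 ≈ 93 mm.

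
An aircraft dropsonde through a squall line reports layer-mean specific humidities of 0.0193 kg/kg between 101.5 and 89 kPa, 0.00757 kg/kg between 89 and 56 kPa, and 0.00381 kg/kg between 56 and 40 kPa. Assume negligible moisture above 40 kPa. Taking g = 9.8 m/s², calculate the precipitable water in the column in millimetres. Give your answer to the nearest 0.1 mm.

PW ≈ 56.3 mm

Precipitable water is the column-integrated vapour mass per unit area: PW = (1/g) Σ q̄ Δp, with q in kg/kg and Δp in Pa (1 kg/m² of water = 1 mm).
Layer 101.5–89 kPa: Δp = 125 hPa = 12500 Pa, q̄ = 0.0193 kg/kg → 0.0193 × 12500 / 9.8 = 24.62 mm
Layer 89–56 kPa: Δp = 330 hPa = 33000 Pa, q̄ = 0.00757 kg/kg → 0.00757 × 33000 / 9.8 = 25.49 mm
Layer 56–40 kPa: Δp = 160 hPa = 16000 Pa, q̄ = 0.00381 kg/kg → 0.00381 × 16000 / 9.8 = 6.22 mm
PW = 24.62 + 25.49 + 6.22 = 56.33 ≈ 56.3 mm.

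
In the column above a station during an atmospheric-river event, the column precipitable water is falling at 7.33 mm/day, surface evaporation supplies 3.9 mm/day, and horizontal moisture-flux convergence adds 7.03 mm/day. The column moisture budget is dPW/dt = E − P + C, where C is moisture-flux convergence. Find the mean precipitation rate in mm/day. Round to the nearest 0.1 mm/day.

dPW/dt = -7.33 mm/day.
P = E + C − dPW/dt = 3.9 + (7.03) − (-7.33) = 18.3 mm/day.

P ≈ 18.3 mm/day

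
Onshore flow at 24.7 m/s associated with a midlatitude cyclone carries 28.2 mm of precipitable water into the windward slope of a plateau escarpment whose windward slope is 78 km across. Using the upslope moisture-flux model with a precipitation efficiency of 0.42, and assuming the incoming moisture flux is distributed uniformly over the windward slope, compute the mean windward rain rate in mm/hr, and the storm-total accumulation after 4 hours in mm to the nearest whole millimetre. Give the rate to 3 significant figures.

Incoming column moisture flux per unit ridge length: F = V × PW = 24.7 × 28.2 = 696.54 mm·m/s.
Spread over the 78 km slope with efficiency ε = 0.42: R = ε·F/W = 0.42 × 696.54 / 78000 m = 3.751e-03 mm/s.
R = 3.751e-03 × 3600 = 13.5 mm/hr.
Over 4 h: total = 13.5 × 4 = 54 mm.

R ≈ 13.5 mm/hr; total ≈ 54 mm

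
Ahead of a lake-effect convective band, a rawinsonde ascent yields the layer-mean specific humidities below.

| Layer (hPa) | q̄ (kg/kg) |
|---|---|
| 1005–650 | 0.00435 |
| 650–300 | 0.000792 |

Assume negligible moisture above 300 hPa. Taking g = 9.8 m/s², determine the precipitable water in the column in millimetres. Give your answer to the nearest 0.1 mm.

PW ≈ 18.6 mm

Precipitable water is the column-integrated vapour mass per unit area: PW = (1/g) Σ q̄ Δp, with q in kg/kg and Δp in Pa (1 kg/m² of water = 1 mm).
Layer 1005–650 hPa: Δp = 355 hPa = 35500 Pa, q̄ = 0.00435 kg/kg → 0.00435 × 35500 / 9.8 = 15.76 mm
Layer 650–300 hPa: Δp = 350 hPa = 35000 Pa, q̄ = 0.000792 kg/kg → 0.000792 × 35000 / 9.8 = 2.83 mm
PW = 15.76 + 2.83 = 18.59 ≈ 18.6 mm.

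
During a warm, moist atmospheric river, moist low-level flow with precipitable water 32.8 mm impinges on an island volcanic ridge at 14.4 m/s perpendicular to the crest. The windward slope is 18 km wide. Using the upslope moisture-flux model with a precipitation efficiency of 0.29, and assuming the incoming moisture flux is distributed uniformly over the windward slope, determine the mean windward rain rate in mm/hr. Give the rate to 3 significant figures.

Incoming column moisture flux per unit ridge length: F = V × PW = 14.4 × 32.8 = 472.32 mm·m/s.
Spread over the 18 km slope with efficiency ε = 0.29: R = ε·F/W = 0.29 × 472.32 / 18000 m = 7.610e-03 mm/s.
R = 7.610e-03 × 3600 = 27.4 mm/hr.

R ≈ 27.4 mm/hr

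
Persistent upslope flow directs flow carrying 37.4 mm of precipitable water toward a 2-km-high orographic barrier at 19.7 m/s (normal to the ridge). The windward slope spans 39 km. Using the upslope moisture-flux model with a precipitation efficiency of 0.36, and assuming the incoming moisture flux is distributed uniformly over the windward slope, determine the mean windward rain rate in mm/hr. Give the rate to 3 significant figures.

R ≈ 24.5 mm/hr

Incoming column moisture flux per unit ridge length: F = V × PW = 19.7 × 37.4 = 736.78 mm·m/s.
Spread over the 39 km slope with efficiency ε = 0.36: R = ε·F/W = 0.36 × 736.78 / 39000 m = 6.801e-03 mm/s.
R = 6.801e-03 × 3600 = 24.5 mm/hr.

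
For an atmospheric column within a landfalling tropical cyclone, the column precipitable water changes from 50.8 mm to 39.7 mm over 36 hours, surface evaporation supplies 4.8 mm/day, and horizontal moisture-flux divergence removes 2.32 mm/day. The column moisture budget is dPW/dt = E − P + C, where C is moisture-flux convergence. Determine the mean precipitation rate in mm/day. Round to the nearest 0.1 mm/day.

dPW/dt = (39.7 − 50.8) mm / (36/24 day) = -7.400 mm/day.
P = E + C − dPW/dt = 4.8 + (-2.32) − (-7.400) = 9.9 mm/day.

P ≈ 9.9 mm/day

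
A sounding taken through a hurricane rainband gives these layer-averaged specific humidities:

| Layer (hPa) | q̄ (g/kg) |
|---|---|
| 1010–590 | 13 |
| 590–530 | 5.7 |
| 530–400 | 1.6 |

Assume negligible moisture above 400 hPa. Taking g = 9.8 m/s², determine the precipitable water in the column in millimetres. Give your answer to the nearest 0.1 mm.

PW ≈ 61.3 mm

Precipitable water is the column-integrated vapour mass per unit area: PW = (1/g) Σ q̄ Δp, with q in kg/kg and Δp in Pa (1 kg/m² of water = 1 mm).
Layer 1010–590 hPa: Δp = 420 hPa = 42000 Pa, q̄ = 0.013 kg/kg → 0.013 × 42000 / 9.8 = 55.71 mm
Layer 590–530 hPa: Δp = 60 hPa = 6000 Pa, q̄ = 0.0057 kg/kg → 0.0057 × 6000 / 9.8 = 3.49 mm
Layer 530–400 hPa: Δp = 130 hPa = 13000 Pa, q̄ = 0.0016 kg/kg → 0.0016 × 13000 / 9.8 = 2.12 mm
PW = 55.71 + 3.49 + 2.12 = 61.32 ≈ 61.3 mm.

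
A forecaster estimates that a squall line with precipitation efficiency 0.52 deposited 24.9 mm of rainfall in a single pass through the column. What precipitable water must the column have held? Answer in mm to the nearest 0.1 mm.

PW = rainfall / ε = 24.9 / 0.52 = 47.9 mm.

PW ≈ 47.9 mm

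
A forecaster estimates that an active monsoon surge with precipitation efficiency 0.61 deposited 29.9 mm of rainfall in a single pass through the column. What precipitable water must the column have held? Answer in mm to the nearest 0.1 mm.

PW ≈ 49.0 mm

PW = rainfall / ε = 29.9 / 0.61 = 49.0 mm.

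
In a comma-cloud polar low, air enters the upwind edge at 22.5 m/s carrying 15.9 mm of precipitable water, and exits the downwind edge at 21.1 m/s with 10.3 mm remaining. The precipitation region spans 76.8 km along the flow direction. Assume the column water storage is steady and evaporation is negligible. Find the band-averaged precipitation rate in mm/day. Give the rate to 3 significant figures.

R ≈ 158 mm/day

Column moisture flux per unit crosswind length is F = V × PW.
Inflow: F_in = 22.5 × 15.9 = 357.75 mm·m/s
Outflow: F_out = 21.1 × 10.3 = 217.33 mm·m/s
Steady-state rate R = (F_in − F_out)/L = (357.75 − 217.33) / 76800 m = 1.828e-03 mm/s.
R = 1.828e-03 × 3600 × 24 = 158 mm/day.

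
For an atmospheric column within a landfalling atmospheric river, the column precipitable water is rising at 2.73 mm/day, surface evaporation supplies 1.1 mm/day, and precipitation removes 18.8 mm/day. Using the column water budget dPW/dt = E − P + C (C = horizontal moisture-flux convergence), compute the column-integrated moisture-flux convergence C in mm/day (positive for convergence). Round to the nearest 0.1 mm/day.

C ≈ 20.4 mm/day

dPW/dt = +2.73 mm/day.
C = dPW/dt − E + P = (+2.73) − 1.1 + 18.8 = 20.4 mm/day.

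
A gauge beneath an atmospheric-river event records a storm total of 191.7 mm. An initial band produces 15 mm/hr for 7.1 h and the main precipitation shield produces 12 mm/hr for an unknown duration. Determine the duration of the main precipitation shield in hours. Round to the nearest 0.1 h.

Known phases: 15 × 7.1 = 106.5 mm.
Remaining depth = 191.7 − 106.5 = 85.2 mm.
Duration = 85.2 / 12 = 7.1 h.

duration ≈ 7.1 h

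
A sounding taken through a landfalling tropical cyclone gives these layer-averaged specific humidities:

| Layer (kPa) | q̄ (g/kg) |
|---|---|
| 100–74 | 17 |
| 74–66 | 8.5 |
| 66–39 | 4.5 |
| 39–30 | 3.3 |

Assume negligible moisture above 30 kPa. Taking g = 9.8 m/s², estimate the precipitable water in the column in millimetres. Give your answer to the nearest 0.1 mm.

Precipitable water is the column-integrated vapour mass per unit area: PW = (1/g) Σ q̄ Δp, with q in kg/kg and Δp in Pa (1 kg/m² of water = 1 mm).
Layer 100–74 kPa: Δp = 260 hPa = 26000 Pa, q̄ = 0.017 kg/kg → 0.017 × 26000 / 9.8 = 45.10 mm
Layer 74–66 kPa: Δp = 80 hPa = 8000 Pa, q̄ = 0.0085 kg/kg → 0.0085 × 8000 / 9.8 = 6.94 mm
Layer 66–39 kPa: Δp = 270 hPa = 27000 Pa, q̄ = 0.0045 kg/kg → 0.0045 × 27000 / 9.8 = 12.40 mm
Layer 39–30 kPa: Δp = 90 hPa = 9000 Pa, q̄ = 0.0033 kg/kg → 0.0033 × 9000 / 9.8 = 3.03 mm
PW = 45.10 + 6.94 + 12.40 + 3.03 = 67.47 ≈ 67.5 mm.

PW ≈ 67.5 mm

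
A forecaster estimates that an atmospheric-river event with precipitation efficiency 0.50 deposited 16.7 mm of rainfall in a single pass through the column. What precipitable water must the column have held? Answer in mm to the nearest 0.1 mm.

PW = rainfall / ε = 16.7 / 0.50 = 33.4 mm.

PW ≈ 33.4 mm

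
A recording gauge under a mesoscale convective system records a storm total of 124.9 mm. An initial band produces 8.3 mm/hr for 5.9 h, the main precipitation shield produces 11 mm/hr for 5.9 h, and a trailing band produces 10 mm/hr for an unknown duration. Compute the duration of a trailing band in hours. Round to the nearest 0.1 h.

duration ≈ 1.1 h

Known phases: 8.3 × 5.9 + 11 × 5.9 = 48.97 + 64.9 = 113.87 mm.
Remaining depth = 124.9 − 113.87 = 11.03 mm.
Duration = 11.03 / 10 = 1.1 h.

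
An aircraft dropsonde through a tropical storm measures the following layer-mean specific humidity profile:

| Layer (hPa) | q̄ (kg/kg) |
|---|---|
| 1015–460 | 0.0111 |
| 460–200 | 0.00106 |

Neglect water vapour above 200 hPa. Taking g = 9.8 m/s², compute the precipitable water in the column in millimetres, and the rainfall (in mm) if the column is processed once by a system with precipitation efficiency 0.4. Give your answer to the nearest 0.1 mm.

Precipitable water is the column-integrated vapour mass per unit area: PW = (1/g) Σ q̄ Δp, with q in kg/kg and Δp in Pa (1 kg/m² of water = 1 mm).
Layer 1015–460 hPa: Δp = 555 hPa = 55500 Pa, q̄ = 0.0111 kg/kg → 0.0111 × 55500 / 9.8 = 62.86 mm
Layer 460–200 hPa: Δp = 260 hPa = 26000 Pa, q̄ = 0.00106 kg/kg → 0.00106 × 26000 / 9.8 = 2.81 mm
PW = 62.86 + 2.81 = 65.67 ≈ 65.7 mm.
Rainfall = ε × PW = 0.4 × 65.7 = 26.3 mm.

PW ≈ 65.7 mm; rainfall ≈ 26.3 mm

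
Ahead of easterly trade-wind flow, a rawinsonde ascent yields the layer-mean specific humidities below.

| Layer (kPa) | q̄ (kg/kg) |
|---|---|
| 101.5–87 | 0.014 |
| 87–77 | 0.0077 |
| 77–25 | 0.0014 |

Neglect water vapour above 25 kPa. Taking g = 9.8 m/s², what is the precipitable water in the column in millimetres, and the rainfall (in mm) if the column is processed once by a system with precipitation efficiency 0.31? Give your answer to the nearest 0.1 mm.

PW ≈ 36.0 mm; rainfall ≈ 11.2 mm

Precipitable water is the column-integrated vapour mass per unit area: PW = (1/g) Σ q̄ Δp, with q in kg/kg and Δp in Pa (1 kg/m² of water = 1 mm).
Layer 101.5–87 kPa: Δp = 145 hPa = 14500 Pa, q̄ = 0.014 kg/kg → 0.014 × 14500 / 9.8 = 20.71 mm
Layer 87–77 kPa: Δp = 100 hPa = 10000 Pa, q̄ = 0.0077 kg/kg → 0.0077 × 10000 / 9.8 = 7.86 mm
Layer 77–25 kPa: Δp = 520 hPa = 52000 Pa, q̄ = 0.0014 kg/kg → 0.0014 × 52000 / 9.8 = 7.43 mm
PW = 20.71 + 7.86 + 7.43 = 36.00 ≈ 36.0 mm.
Rainfall = ε × PW = 0.31 × 36.0 = 11.2 mm.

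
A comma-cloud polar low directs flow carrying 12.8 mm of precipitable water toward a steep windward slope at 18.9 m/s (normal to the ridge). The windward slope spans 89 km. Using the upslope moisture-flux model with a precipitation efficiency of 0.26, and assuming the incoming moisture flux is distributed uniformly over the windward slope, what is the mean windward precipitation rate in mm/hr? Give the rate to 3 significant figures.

R ≈ 2.54 mm/hr

Incoming column moisture flux per unit ridge length: F = V × PW = 18.9 × 12.8 = 241.92 mm·m/s.
Spread over the 89 km slope with efficiency ε = 0.26: R = ε·F/W = 0.26 × 241.92 / 89000 m = 7.067e-04 mm/s.
R = 7.067e-04 × 3600 = 2.54 mm/hr.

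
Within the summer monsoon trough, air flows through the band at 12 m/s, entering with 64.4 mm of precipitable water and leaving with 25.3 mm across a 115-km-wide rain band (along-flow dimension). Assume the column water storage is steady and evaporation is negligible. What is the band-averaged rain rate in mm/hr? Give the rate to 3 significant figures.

Column moisture flux per unit crosswind length is F = V × PW.
Inflow: F_in = 12 × 64.4 = 772.8 mm·m/s
Outflow: F_out = 12 × 25.3 = 303.6 mm·m/s
Steady-state rate R = (F_in − F_out)/L = (772.8 − 303.6) / 115000 m = 4.080e-03 mm/s.
R = 4.080e-03 × 3600 = 14.7 mm/hr.

R ≈ 14.7 mm/hr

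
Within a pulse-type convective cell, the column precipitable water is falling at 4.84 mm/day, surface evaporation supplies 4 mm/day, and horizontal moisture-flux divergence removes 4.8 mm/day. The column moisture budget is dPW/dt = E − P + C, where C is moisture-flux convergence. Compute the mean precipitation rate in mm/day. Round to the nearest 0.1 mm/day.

P ≈ 4.0 mm/day

dPW/dt = -4.84 mm/day.
P = E + C − dPW/dt = 4 + (-4.8) − (-4.84) = 4.0 mm/day.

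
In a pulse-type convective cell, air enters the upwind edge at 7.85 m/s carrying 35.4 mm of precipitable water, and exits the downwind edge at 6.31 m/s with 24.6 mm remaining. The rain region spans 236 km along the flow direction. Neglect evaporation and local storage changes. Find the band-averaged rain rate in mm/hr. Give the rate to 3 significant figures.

R ≈ 1.87 mm/hr

Column moisture flux per unit crosswind length is F = V × PW.
Inflow: F_in = 7.85 × 35.4 = 277.89 mm·m/s
Outflow: F_out = 6.31 × 24.6 = 155.226 mm·m/s
Steady-state rate R = (F_in − F_out)/L = (277.89 − 155.226) / 236000 m = 5.198e-04 mm/s.
R = 5.198e-04 × 3600 = 1.87 mm/hr.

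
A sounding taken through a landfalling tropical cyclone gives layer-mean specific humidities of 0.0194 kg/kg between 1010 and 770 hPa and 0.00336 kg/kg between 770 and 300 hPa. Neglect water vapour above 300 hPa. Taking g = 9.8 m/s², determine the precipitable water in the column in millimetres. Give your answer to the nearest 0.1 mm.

Precipitable water is the column-integrated vapour mass per unit area: PW = (1/g) Σ q̄ Δp, with q in kg/kg and Δp in Pa (1 kg/m² of water = 1 mm).
Layer 1010–770 hPa: Δp = 240 hPa = 24000 Pa, q̄ = 0.0194 kg/kg → 0.0194 × 24000 / 9.8 = 47.51 mm
Layer 770–300 hPa: Δp = 470 hPa = 47000 Pa, q̄ = 0.00336 kg/kg → 0.00336 × 47000 / 9.8 = 16.11 mm
PW = 47.51 + 16.11 = 63.62 ≈ 63.6 mm.

PW ≈ 63.6 mm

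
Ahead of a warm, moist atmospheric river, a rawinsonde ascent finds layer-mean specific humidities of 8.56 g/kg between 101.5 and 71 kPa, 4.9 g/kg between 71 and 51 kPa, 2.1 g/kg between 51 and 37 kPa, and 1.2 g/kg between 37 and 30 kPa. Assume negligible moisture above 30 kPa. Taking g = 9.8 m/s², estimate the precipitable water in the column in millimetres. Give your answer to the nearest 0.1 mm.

Precipitable water is the column-integrated vapour mass per unit area: PW = (1/g) Σ q̄ Δp, with q in kg/kg and Δp in Pa (1 kg/m² of water = 1 mm).
Layer 101.5–71 kPa: Δp = 305 hPa = 30500 Pa, q̄ = 0.00856 kg/kg → 0.00856 × 30500 / 9.8 = 26.64 mm
Layer 71–51 kPa: Δp = 200 hPa = 20000 Pa, q̄ = 0.0049 kg/kg → 0.0049 × 20000 / 9.8 = 10.00 mm
Layer 51–37 kPa: Δp = 140 hPa = 14000 Pa, q̄ = 0.0021 kg/kg → 0.0021 × 14000 / 9.8 = 3.00 mm
Layer 37–30 kPa: Δp = 70 hPa = 7000 Pa, q̄ = 0.0012 kg/kg → 0.0012 × 7000 / 9.8 = 0.86 mm
PW = 26.64 + 10.00 + 3.00 + 0.86 = 40.50 ≈ 40.5 mm.

PW ≈ 40.5 mm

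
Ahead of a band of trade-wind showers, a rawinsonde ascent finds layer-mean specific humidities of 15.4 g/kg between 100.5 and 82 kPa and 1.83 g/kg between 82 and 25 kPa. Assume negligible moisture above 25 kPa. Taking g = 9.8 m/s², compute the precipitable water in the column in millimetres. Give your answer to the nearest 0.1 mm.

PW ≈ 39.7 mm

Precipitable water is the column-integrated vapour mass per unit area: PW = (1/g) Σ q̄ Δp, with q in kg/kg and Δp in Pa (1 kg/m² of water = 1 mm).
Layer 100.5–82 kPa: Δp = 185 hPa = 18500 Pa, q̄ = 0.0154 kg/kg → 0.0154 × 18500 / 9.8 = 29.07 mm
Layer 82–25 kPa: Δp = 570 hPa = 57000 Pa, q̄ = 0.00183 kg/kg → 0.00183 × 57000 / 9.8 = 10.64 mm
PW = 29.07 + 10.64 = 39.71 ≈ 39.7 mm.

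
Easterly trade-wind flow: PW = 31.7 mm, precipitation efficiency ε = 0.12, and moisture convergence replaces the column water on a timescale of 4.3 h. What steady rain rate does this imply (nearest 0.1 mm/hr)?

Each overturning extracts ε × PW = 0.12 × 31.7 = 3.804 mm.
Rate = ε·PW / τ = 3.804 / 4.3 h = 0.9 mm/hr.

R ≈ 0.9 mm/hr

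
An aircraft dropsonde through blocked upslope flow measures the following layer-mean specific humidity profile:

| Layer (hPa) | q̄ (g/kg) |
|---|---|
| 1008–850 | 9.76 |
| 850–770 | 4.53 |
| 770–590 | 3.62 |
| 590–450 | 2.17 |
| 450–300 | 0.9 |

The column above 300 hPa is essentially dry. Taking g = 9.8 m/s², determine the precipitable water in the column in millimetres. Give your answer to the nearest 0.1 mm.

Precipitable water is the column-integrated vapour mass per unit area: PW = (1/g) Σ q̄ Δp, with q in kg/kg and Δp in Pa (1 kg/m² of water = 1 mm).
Layer 1008–850 hPa: Δp = 158 hPa = 15800 Pa, q̄ = 0.00976 kg/kg → 0.00976 × 15800 / 9.8 = 15.74 mm
Layer 850–770 hPa: Δp = 80 hPa = 8000 Pa, q̄ = 0.00453 kg/kg → 0.00453 × 8000 / 9.8 = 3.70 mm
Layer 770–590 hPa: Δp = 180 hPa = 18000 Pa, q̄ = 0.00362 kg/kg → 0.00362 × 18000 / 9.8 = 6.65 mm
Layer 590–450 hPa: Δp = 140 hPa = 14000 Pa, q̄ = 0.00217 kg/kg → 0.00217 × 14000 / 9.8 = 3.10 mm
Layer 450–300 hPa: Δp = 150 hPa = 15000 Pa, q̄ = 0.0009 kg/kg → 0.0009 × 15000 / 9.8 = 1.38 mm
PW = 15.74 + 3.70 + 6.65 + 3.10 + 1.38 = 30.57 ≈ 30.6 mm.

PW ≈ 30.6 mm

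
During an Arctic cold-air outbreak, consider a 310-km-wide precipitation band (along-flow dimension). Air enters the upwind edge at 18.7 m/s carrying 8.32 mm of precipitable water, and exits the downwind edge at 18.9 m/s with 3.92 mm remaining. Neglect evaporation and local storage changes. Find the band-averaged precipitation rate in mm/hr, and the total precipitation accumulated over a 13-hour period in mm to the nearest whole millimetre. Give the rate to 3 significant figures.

R ≈ 0.946 mm/hr; total ≈ 12 mm

Column moisture flux per unit crosswind length is F = V × PW.
Inflow: F_in = 18.7 × 8.32 = 155.584 mm·m/s
Outflow: F_out = 18.9 × 3.92 = 74.088 mm·m/s
Steady-state rate R = (F_in − F_out)/L = (155.584 − 74.088) / 310000 m = 2.629e-04 mm/s.
R = 2.629e-04 × 3600 = 0.946 mm/hr.
Over 13 h: total = 0.946 × 13 = 12.298 ≈ 12 mm.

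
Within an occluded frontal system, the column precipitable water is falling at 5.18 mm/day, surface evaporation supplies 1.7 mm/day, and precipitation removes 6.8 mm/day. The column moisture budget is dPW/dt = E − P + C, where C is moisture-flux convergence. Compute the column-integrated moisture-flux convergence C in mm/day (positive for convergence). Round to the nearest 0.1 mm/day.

C ≈ -0.1 mm/day

dPW/dt = -5.18 mm/day.
C = dPW/dt − E + P = (-5.18) − 1.7 + 6.8 = -0.1 mm/day.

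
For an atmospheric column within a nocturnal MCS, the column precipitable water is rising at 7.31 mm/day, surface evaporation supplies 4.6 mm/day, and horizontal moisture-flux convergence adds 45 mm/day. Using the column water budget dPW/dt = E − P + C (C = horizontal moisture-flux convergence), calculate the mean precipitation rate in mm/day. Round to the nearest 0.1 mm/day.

dPW/dt = +7.31 mm/day.
P = E + C − dPW/dt = 4.6 + (45) − (+7.31) = 42.3 mm/day.

P ≈ 42.3 mm/day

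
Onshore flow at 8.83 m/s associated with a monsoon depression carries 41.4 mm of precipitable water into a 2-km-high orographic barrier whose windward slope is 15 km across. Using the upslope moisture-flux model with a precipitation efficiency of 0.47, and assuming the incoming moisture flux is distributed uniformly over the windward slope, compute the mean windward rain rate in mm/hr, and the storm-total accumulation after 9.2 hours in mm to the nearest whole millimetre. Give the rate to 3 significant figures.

Incoming column moisture flux per unit ridge length: F = V × PW = 8.83 × 41.4 = 365.562 mm·m/s.
Spread over the 15 km slope with efficiency ε = 0.47: R = ε·F/W = 0.47 × 365.562 / 15000 m = 1.145e-02 mm/s.
R = 1.145e-02 × 3600 = 41.2 mm/hr.
Over 9.2 h: total = 41.2 × 9.2 = 379.04 ≈ 379 mm.

R ≈ 41.2 mm/hr; total ≈ 379 mm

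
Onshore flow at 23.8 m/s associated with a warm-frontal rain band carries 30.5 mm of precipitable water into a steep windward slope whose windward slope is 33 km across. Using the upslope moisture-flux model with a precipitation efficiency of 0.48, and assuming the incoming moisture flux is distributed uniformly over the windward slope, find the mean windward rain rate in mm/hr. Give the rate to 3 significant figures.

R ≈ 38.0 mm/hr

Incoming column moisture flux per unit ridge length: F = V × PW = 23.8 × 30.5 = 725.9 mm·m/s.
Spread over the 33 km slope with efficiency ε = 0.48: R = ε·F/W = 0.48 × 725.9 / 33000 m = 1.056e-02 mm/s.
R = 1.056e-02 × 3600 = 38.0 mm/hr.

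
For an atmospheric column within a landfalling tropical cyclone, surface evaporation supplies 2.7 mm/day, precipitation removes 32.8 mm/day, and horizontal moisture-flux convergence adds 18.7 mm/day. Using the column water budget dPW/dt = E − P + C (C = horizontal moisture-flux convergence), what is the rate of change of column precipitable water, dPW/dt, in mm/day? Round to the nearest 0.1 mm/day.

dPW/dt = E − P + C = 2.7 − 32.8 + (18.7) = -11.4 mm/day.

dPW/dt ≈ -11.4 mm/day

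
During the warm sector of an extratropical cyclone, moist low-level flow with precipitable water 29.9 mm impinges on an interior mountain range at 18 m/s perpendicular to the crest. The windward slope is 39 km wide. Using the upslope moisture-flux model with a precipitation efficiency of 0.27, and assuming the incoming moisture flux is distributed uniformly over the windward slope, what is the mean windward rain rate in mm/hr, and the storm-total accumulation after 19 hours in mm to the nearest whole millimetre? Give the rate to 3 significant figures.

Incoming column moisture flux per unit ridge length: F = V × PW = 18 × 29.9 = 538.2 mm·m/s.
Spread over the 39 km slope with efficiency ε = 0.27: R = ε·F/W = 0.27 × 538.2 / 39000 m = 3.726e-03 mm/s.
R = 3.726e-03 × 3600 = 13.4 mm/hr.
Over 19 h: total = 13.4 × 19 = 254.6 ≈ 255 mm.

R ≈ 13.4 mm/hr; total ≈ 255 mm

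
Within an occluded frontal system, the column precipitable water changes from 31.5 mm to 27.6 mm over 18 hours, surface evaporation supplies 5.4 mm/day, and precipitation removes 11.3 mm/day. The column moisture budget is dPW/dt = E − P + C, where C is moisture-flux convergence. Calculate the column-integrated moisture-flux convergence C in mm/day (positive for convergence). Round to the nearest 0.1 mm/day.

dPW/dt = (27.6 − 31.5) mm / (18/24 day) = -5.200 mm/day.
C = dPW/dt − E + P = (-5.200) − 5.4 + 11.3 = 0.7 mm/day.

C ≈ 0.7 mm/day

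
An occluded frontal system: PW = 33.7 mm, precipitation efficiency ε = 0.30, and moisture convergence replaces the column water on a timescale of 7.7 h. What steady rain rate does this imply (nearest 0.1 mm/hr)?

R ≈ 1.3 mm/hr

Each overturning extracts ε × PW = 0.30 × 33.7 = 10.11 mm.
Rate = ε·PW / τ = 10.11 / 7.7 h = 1.3 mm/hr.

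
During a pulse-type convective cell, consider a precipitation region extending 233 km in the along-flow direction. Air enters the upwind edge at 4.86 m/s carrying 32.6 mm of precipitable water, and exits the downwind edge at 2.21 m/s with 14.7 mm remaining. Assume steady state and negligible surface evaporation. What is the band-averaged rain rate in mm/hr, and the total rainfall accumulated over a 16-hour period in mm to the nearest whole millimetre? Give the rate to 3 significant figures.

Column moisture flux per unit crosswind length is F = V × PW.
Inflow: F_in = 4.86 × 32.6 = 158.436 mm·m/s
Outflow: F_out = 2.21 × 14.7 = 32.487 mm·m/s
Steady-state rate R = (F_in − F_out)/L = (158.436 − 32.487) / 233000 m = 5.406e-04 mm/s.
R = 5.406e-04 × 3600 = 1.95 mm/hr.
Over 16 h: total = 1.95 × 16 = 31.2 ≈ 31 mm.

R ≈ 1.95 mm/hr; total ≈ 31 mm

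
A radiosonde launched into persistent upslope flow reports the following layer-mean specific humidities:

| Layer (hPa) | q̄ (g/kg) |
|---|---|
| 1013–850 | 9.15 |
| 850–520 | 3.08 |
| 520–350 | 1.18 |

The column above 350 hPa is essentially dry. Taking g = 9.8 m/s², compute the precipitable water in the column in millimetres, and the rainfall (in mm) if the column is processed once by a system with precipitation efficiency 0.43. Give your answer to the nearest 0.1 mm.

Precipitable water is the column-integrated vapour mass per unit area: PW = (1/g) Σ q̄ Δp, with q in kg/kg and Δp in Pa (1 kg/m² of water = 1 mm).
Layer 1013–850 hPa: Δp = 163 hPa = 16300 Pa, q̄ = 0.00915 kg/kg → 0.00915 × 16300 / 9.8 = 15.22 mm
Layer 850–520 hPa: Δp = 330 hPa = 33000 Pa, q̄ = 0.00308 kg/kg → 0.00308 × 33000 / 9.8 = 10.37 mm
Layer 520–350 hPa: Δp = 170 hPa = 17000 Pa, q̄ = 0.00118 kg/kg → 0.00118 × 17000 / 9.8 = 2.05 mm
PW = 15.22 + 10.37 + 2.05 = 27.64 ≈ 27.6 mm.
Rainfall = ε × PW = 0.43 × 27.6 = 11.9 mm.

PW ≈ 27.6 mm; rainfall ≈ 11.9 mm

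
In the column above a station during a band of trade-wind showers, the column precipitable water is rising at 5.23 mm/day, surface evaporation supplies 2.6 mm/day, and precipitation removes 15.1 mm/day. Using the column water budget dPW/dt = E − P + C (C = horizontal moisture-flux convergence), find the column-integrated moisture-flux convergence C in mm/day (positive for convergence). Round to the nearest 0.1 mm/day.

dPW/dt = +5.23 mm/day.
C = dPW/dt − E + P = (+5.23) − 2.6 + 15.1 = 17.7 mm/day.

C ≈ 17.7 mm/day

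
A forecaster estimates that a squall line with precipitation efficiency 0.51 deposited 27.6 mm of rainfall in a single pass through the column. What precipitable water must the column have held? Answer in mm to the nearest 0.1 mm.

PW ≈ 54.1 mm

PW = rainfall / ε = 27.6 / 0.51 = 54.1 mm.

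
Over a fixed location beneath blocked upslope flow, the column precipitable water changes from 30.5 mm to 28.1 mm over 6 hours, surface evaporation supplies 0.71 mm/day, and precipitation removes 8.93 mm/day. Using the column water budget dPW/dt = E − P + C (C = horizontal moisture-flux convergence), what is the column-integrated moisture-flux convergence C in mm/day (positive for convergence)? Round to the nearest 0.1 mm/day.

dPW/dt = (28.1 − 30.5) mm / (6/24 day) = -9.600 mm/day.
C = dPW/dt − E + P = (-9.600) − 0.71 + 8.93 = -1.4 mm/day.

C ≈ -1.4 mm/day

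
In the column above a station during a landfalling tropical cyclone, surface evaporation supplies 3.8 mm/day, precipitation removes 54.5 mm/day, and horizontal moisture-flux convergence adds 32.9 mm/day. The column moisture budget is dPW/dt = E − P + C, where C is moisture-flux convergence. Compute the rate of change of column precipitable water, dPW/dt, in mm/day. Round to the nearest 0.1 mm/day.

dPW/dt = E − P + C = 3.8 − 54.5 + (32.9) = -17.8 mm/day.

dPW/dt ≈ -17.8 mm/day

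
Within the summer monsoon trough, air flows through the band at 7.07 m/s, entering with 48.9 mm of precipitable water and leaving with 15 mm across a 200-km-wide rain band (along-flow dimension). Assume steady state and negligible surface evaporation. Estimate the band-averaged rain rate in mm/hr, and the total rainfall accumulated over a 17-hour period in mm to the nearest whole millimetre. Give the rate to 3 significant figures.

Column moisture flux per unit crosswind length is F = V × PW.
Inflow: F_in = 7.07 × 48.9 = 345.723 mm·m/s
Outflow: F_out = 7.07 × 15 = 106.05 mm·m/s
Steady-state rate R = (F_in − F_out)/L = (345.723 − 106.05) / 200000 m = 1.198e-03 mm/s.
R = 1.198e-03 × 3600 = 4.31 mm/hr.
Over 17 h: total = 4.31 × 17 = 73.27 ≈ 73 mm.

R ≈ 4.31 mm/hr; total ≈ 73 mm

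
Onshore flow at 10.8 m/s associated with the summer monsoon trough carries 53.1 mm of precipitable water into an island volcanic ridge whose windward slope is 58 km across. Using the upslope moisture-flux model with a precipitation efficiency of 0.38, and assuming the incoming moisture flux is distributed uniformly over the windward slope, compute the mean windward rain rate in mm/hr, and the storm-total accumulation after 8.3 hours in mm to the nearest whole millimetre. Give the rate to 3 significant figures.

R ≈ 13.5 mm/hr; total ≈ 112 mm

Incoming column moisture flux per unit ridge length: F = V × PW = 10.8 × 53.1 = 573.48 mm·m/s.
Spread over the 58 km slope with efficiency ε = 0.38: R = ε·F/W = 0.38 × 573.48 / 58000 m = 3.757e-03 mm/s.
R = 3.757e-03 × 3600 = 13.5 mm/hr.
Over 8.3 h: total = 13.5 × 8.3 = 112.05 ≈ 112 mm.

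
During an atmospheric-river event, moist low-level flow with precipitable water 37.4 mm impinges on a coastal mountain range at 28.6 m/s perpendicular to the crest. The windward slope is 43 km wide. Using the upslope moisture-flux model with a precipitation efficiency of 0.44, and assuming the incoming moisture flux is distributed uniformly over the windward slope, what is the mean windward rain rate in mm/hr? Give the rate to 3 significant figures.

Incoming column moisture flux per unit ridge length: F = V × PW = 28.6 × 37.4 = 1069.64 mm·m/s.
Spread over the 43 km slope with efficiency ε = 0.44: R = ε·F/W = 0.44 × 1069.64 / 43000 m = 1.095e-02 mm/s.
R = 1.095e-02 × 3600 = 39.4 mm/hr.

R ≈ 39.4 mm/hr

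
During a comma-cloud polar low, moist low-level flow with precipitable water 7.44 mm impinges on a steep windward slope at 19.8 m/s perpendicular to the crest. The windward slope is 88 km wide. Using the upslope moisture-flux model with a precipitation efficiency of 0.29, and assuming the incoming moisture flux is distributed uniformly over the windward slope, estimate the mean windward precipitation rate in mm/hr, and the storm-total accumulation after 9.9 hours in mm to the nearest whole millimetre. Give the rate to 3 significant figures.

R ≈ 1.75 mm/hr; total ≈ 17 mm

Incoming column moisture flux per unit ridge length: F = V × PW = 19.8 × 7.44 = 147.312 mm·m/s.
Spread over the 88 km slope with efficiency ε = 0.29: R = ε·F/W = 0.29 × 147.312 / 88000 m = 4.855e-04 mm/s.
R = 4.855e-04 × 3600 = 1.75 mm/hr.
Over 9.9 h: total = 1.75 × 9.9 = 17.325 ≈ 17 mm.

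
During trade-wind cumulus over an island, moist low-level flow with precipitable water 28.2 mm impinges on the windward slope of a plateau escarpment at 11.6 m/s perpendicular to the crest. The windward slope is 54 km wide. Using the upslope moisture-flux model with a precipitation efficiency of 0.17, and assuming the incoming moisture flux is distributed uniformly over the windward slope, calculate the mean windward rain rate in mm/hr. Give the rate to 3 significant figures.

Incoming column moisture flux per unit ridge length: F = V × PW = 11.6 × 28.2 = 327.12 mm·m/s.
Spread over the 54 km slope with efficiency ε = 0.17: R = ε·F/W = 0.17 × 327.12 / 54000 m = 1.030e-03 mm/s.
R = 1.030e-03 × 3600 = 3.71 mm/hr.

R ≈ 3.71 mm/hr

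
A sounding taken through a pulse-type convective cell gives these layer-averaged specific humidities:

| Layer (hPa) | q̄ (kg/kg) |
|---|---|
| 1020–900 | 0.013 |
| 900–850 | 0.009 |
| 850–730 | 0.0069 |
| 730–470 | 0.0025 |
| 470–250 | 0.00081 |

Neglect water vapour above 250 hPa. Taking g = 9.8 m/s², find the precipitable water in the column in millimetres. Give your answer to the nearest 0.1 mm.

PW ≈ 37.4 mm

Precipitable water is the column-integrated vapour mass per unit area: PW = (1/g) Σ q̄ Δp, with q in kg/kg and Δp in Pa (1 kg/m² of water = 1 mm).
Layer 1020–900 hPa: Δp = 120 hPa = 12000 Pa, q̄ = 0.013 kg/kg → 0.013 × 12000 / 9.8 = 15.92 mm
Layer 900–850 hPa: Δp = 50 hPa = 5000 Pa, q̄ = 0.009 kg/kg → 0.009 × 5000 / 9.8 = 4.59 mm
Layer 850–730 hPa: Δp = 120 hPa = 12000 Pa, q̄ = 0.0069 kg/kg → 0.0069 × 12000 / 9.8 = 8.45 mm
Layer 730–470 hPa: Δp = 260 hPa = 26000 Pa, q̄ = 0.0025 kg/kg → 0.0025 × 26000 / 9.8 = 6.63 mm
Layer 470–250 hPa: Δp = 220 hPa = 22000 Pa, q̄ = 0.00081 kg/kg → 0.00081 × 22000 / 9.8 = 1.82 mm
PW = 15.92 + 4.59 + 8.45 + 6.63 + 1.82 = 37.41 ≈ 37.4 mm.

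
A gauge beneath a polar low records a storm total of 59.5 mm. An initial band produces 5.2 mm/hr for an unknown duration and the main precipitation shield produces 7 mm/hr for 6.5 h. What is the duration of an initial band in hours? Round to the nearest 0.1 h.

duration ≈ 2.7 h

Known phases: 7 × 6.5 = 45.5 mm.
Remaining depth = 59.5 − 45.5 = 14 mm.
Duration = 14 / 5.2 = 2.7 h.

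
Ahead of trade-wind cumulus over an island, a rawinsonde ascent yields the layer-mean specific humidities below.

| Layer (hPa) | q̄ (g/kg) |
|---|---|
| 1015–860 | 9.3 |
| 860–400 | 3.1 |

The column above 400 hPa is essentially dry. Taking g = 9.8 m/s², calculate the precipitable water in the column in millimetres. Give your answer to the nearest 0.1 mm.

PW ≈ 29.3 mm

Precipitable water is the column-integrated vapour mass per unit area: PW = (1/g) Σ q̄ Δp, with q in kg/kg and Δp in Pa (1 kg/m² of water = 1 mm).
Layer 1015–860 hPa: Δp = 155 hPa = 15500 Pa, q̄ = 0.0093 kg/kg → 0.0093 × 15500 / 9.8 = 14.71 mm
Layer 860–400 hPa: Δp = 460 hPa = 46000 Pa, q̄ = 0.0031 kg/kg → 0.0031 × 46000 / 9.8 = 14.55 mm
PW = 14.71 + 14.55 = 29.26 ≈ 29.3 mm.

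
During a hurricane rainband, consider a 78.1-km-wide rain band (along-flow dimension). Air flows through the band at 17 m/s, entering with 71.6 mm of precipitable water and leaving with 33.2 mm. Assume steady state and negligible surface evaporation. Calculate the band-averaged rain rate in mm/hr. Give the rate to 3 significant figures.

R ≈ 30.1 mm/hr

Column moisture flux per unit crosswind length is F = V × PW.
Inflow: F_in = 17 × 71.6 = 1217.2 mm·m/s
Outflow: F_out = 17 × 33.2 = 564.4 mm·m/s
Steady-state rate R = (F_in − F_out)/L = (1217.2 − 564.4) / 78100 m = 8.359e-03 mm/s.
R = 8.359e-03 × 3600 = 30.1 mm/hr.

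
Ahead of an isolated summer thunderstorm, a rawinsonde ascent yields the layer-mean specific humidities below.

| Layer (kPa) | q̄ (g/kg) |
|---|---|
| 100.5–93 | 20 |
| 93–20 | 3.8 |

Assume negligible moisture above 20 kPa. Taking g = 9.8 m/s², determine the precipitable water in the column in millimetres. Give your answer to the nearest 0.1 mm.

Precipitable water is the column-integrated vapour mass per unit area: PW = (1/g) Σ q̄ Δp, with q in kg/kg and Δp in Pa (1 kg/m² of water = 1 mm).
Layer 100.5–93 kPa: Δp = 75 hPa = 7500 Pa, q̄ = 0.02 kg/kg → 0.02 × 7500 / 9.8 = 15.31 mm
Layer 93–20 kPa: Δp = 730 hPa = 73000 Pa, q̄ = 0.0038 kg/kg → 0.0038 × 73000 / 9.8 = 28.31 mm
PW = 15.31 + 28.31 = 43.62 ≈ 43.6 mm.

PW ≈ 43.6 mm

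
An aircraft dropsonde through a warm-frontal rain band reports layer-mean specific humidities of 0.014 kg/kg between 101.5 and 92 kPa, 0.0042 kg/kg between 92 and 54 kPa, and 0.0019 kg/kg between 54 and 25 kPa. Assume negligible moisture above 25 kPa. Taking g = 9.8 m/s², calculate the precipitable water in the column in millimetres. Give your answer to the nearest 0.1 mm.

PW ≈ 35.5 mm

Precipitable water is the column-integrated vapour mass per unit area: PW = (1/g) Σ q̄ Δp, with q in kg/kg and Δp in Pa (1 kg/m² of water = 1 mm).
Layer 101.5–92 kPa: Δp = 95 hPa = 9500 Pa, q̄ = 0.014 kg/kg → 0.014 × 9500 / 9.8 = 13.57 mm
Layer 92–54 kPa: Δp = 380 hPa = 38000 Pa, q̄ = 0.0042 kg/kg → 0.0042 × 38000 / 9.8 = 16.29 mm
Layer 54–25 kPa: Δp = 290 hPa = 29000 Pa, q̄ = 0.0019 kg/kg → 0.0019 × 29000 / 9.8 = 5.62 mm
PW = 13.57 + 16.29 + 5.62 = 35.48 ≈ 35.5 mm.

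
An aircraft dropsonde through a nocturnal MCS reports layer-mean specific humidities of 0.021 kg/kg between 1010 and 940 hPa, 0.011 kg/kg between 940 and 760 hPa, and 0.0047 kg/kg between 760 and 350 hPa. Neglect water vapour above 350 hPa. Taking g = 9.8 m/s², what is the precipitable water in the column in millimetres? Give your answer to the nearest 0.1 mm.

Precipitable water is the column-integrated vapour mass per unit area: PW = (1/g) Σ q̄ Δp, with q in kg/kg and Δp in Pa (1 kg/m² of water = 1 mm).
Layer 1010–940 hPa: Δp = 70 hPa = 7000 Pa, q̄ = 0.021 kg/kg → 0.021 × 7000 / 9.8 = 15.00 mm
Layer 940–760 hPa: Δp = 180 hPa = 18000 Pa, q̄ = 0.011 kg/kg → 0.011 × 18000 / 9.8 = 20.20 mm
Layer 760–350 hPa: Δp = 410 hPa = 41000 Pa, q̄ = 0.0047 kg/kg → 0.0047 × 41000 / 9.8 = 19.66 mm
PW = 15.00 + 20.20 + 19.66 = 54.86 ≈ 54.9 mm.

PW ≈ 54.9 mm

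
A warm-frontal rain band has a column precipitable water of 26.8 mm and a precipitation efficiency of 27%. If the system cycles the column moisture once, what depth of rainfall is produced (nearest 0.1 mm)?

rainfall ≈ 7.2 mm

Rainfall = ε × PW = 0.27 × 26.8 = 7.2 mm.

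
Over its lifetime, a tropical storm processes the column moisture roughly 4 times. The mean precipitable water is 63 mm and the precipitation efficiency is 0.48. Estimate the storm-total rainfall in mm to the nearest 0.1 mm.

rainfall ≈ 121.0 mm

Each cycle deposits ε × PW = 0.48 × 63 = 30.24 mm.
Over 4 cycles: 4 × 30.24 = 121.0 mm.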